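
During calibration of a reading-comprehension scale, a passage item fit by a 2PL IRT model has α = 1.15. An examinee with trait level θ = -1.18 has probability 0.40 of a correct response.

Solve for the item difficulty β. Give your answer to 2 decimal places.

-0.83

P(θ) = 1 / (1 + exp(−α(θ − β)))
logit(0.40) = ln(0.40/0.60) = -0.4055
β = θ − logit/(α) = -1.18 − (-0.4055)/1.1500 = -0.8274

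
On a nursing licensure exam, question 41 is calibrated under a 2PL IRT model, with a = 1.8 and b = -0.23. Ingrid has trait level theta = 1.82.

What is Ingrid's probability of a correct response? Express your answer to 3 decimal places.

P(theta) = 1 / (1 + exp(−a(theta − b)))
Exponent: 1.8 × (1.82 − (-0.23)) = 3.6900
1/(1 + e^{-3.6900}) = 0.9756

0.976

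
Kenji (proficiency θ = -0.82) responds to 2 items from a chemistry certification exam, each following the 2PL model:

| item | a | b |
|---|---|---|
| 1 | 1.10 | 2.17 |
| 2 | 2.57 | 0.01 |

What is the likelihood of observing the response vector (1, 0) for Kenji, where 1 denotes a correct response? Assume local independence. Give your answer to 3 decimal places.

P(θ) = 1 / (1 + exp(−a(θ − b)))
P_1 = 1/(1+e^{3.2890}) = 0.0360
P_2 = 1/(1+e^{2.1331}) = 0.1059
L = P_1 × (1−P_2) = 0.0360 × 0.8941 = 0.03214

0.032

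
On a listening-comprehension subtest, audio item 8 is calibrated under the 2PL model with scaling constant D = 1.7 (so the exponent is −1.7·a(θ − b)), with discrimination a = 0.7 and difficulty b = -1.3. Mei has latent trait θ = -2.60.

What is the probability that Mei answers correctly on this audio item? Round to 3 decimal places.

0.176

P(θ) = 1 / (1 + exp(−D·a(θ − b)))
Exponent: 1.7 × 0.7 × (-2.60 − (-1.3)) = -1.5470
1/(1 + e^{1.5470}) = 0.1755
P = 0.1755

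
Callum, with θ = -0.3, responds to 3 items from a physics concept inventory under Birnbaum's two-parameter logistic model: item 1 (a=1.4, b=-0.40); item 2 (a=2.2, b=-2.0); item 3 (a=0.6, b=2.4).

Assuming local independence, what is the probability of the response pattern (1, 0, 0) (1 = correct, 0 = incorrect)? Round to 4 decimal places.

P(θ) = 1 / (1 + exp(−a(θ − b)))
P_1 = 1/(1+e^{-0.1400}) = 0.5349
P_2 = 1/(1+e^{-3.7400}) = 0.9768
P_3 = 1/(1+e^{1.6200}) = 0.1652
L = P_1 × (1−P_2) × (1−P_3) = 0.5349 × 0.0232 × 0.8348 = 0.01036

0.0104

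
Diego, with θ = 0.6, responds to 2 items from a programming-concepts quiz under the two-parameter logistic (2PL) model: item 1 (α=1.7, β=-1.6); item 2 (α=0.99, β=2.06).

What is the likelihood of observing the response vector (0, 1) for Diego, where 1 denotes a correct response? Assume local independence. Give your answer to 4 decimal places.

0.0044

P(θ) = 1 / (1 + exp(−α(θ − β)))
P_1 = 1/(1+e^{-3.7400}) = 0.9768
P_2 = 1/(1+e^{1.4454}) = 0.1907
L = (1−P_1) × P_2 = 0.0232 × 0.1907 = 0.00443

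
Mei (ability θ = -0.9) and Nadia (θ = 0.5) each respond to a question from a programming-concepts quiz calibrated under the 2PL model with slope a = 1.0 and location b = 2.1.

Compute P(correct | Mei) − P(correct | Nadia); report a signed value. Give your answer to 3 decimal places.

-0.121

P(θ) = 1 / (1 + exp(−a(θ − b)))
P(Mei) = 0.0474  [exponent -3.0000]
P(Nadia) = 0.1680  [exponent -1.6000]
Difference = 0.0474 − 0.1680 = -0.1206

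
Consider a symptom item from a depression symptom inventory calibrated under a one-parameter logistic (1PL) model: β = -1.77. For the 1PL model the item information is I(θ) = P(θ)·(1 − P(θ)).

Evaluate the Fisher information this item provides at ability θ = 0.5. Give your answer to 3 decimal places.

P = 1/(1+e^{-2.2700}) = 0.9064
P(1−P) = 0.9064 × 0.0936 = 0.0849
I = P(1−P) = 0.08487

0.085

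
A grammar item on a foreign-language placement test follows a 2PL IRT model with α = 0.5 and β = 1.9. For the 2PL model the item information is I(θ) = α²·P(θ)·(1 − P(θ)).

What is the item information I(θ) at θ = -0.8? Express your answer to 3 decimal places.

0.041

P = 1/(1+e^{1.3500}) = 0.2059
P(1−P) = 0.2059 × 0.7941 = 0.1635
I = α² × P(1−P) = 0.5² × 0.1635 = 0.04087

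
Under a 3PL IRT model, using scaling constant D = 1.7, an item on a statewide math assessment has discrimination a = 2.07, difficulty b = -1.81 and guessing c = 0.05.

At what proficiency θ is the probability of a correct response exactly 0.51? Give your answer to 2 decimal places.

P(θ) = c + (1 − c) · 1 / (1 + exp(−D·a(θ − b)))
Remove guessing floor: (0.51 − 0.05)/(1 − 0.05) = 0.4842
logit = ln(0.4842/0.5158) = -0.0632
θ = b + logit/(1.7·a) = -1.81 + (-0.0632)/3.5190 = -1.8280

-1.83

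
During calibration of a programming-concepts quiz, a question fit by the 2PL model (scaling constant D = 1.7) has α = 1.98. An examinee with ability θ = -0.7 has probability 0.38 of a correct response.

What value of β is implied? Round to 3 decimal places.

-0.555

P(θ) = 1 / (1 + exp(−D·α(θ − β)))
logit(0.38) = ln(0.38/0.62) = -0.4895
β = θ − logit/(1.7·α) = -0.7 − (-0.4895)/3.3660 = -0.5546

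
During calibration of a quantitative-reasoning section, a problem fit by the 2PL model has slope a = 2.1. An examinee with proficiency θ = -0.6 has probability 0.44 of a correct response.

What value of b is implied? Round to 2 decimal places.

P(θ) = 1 / (1 + exp(−a(θ − b)))
logit(0.44) = ln(0.44/0.56) = -0.2412
b = θ − logit/(a) = -0.6 − (-0.2412)/2.1000 = -0.4852

-0.49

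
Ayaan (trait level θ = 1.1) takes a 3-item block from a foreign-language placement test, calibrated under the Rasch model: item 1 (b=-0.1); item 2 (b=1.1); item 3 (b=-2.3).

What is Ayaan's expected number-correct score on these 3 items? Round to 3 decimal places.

P(θ) = 1 / (1 + exp(−(θ − b)))
P_1 = 1/(1+e^{-1.2000}) = 0.7685
P_2 = 1/(1+e^{0.0000}) = 0.5000
P_3 = 1/(1+e^{-3.4000}) = 0.9677
E[score] = 0.7685 + 0.5000 + 0.9677 = 2.2362

2.236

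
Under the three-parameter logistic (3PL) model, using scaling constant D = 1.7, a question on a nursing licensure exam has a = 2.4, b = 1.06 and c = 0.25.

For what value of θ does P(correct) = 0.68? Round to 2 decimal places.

1.13

P(θ) = c + (1 − c) · 1 / (1 + exp(−D·a(θ − b)))
Remove guessing floor: (0.68 − 0.25)/(1 − 0.25) = 0.5733
logit = ln(0.5733/0.4267) = 0.2955
θ = b + logit/(1.7·a) = 1.06 + 0.2955/4.0800 = 1.1324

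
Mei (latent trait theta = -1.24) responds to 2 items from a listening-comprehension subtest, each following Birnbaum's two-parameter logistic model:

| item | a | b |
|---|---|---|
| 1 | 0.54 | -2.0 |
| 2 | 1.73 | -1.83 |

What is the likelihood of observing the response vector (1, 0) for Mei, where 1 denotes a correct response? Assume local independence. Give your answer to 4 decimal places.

0.1592

P(theta) = 1 / (1 + exp(−a(theta − b)))
P_1 = 1/(1+e^{-0.4104}) = 0.6012
P_2 = 1/(1+e^{-1.0207}) = 0.7351
L = P_1 × (1−P_2) = 0.6012 × 0.2649 = 0.15925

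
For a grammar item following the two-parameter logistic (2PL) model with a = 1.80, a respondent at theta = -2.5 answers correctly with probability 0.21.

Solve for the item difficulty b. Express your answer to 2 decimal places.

-1.76

P(theta) = 1 / (1 + exp(−a(theta − b)))
logit(0.21) = ln(0.21/0.79) = -1.3249
b = theta − logit/(a) = -2.5 − (-1.3249)/1.8000 = -1.7639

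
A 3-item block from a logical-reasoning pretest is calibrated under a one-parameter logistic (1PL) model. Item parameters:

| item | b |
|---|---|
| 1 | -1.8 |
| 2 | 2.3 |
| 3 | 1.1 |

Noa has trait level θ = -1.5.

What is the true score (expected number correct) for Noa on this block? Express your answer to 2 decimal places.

P(θ) = 1 / (1 + exp(−(θ − b)))
P_1 = 1/(1+e^{-0.3000}) = 0.5744
P_2 = 1/(1+e^{3.8000}) = 0.0219
P_3 = 1/(1+e^{2.6000}) = 0.0691
E[score] = 0.5744 + 0.0219 + 0.0691 = 0.6655

0.67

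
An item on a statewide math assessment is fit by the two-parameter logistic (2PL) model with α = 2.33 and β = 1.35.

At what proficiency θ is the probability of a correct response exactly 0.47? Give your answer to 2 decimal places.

P(θ) = 1 / (1 + exp(−α(θ − β)))
logit = ln(0.4700/0.5300) = -0.1201
θ = β + logit/(α) = 1.35 + (-0.1201)/2.3300 = 1.2984

1.30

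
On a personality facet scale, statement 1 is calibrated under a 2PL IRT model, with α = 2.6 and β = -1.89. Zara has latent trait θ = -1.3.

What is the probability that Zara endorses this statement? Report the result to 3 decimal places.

P(θ) = 1 / (1 + exp(−α(θ − β)))
Exponent: 2.6 × (-1.3 − (-1.89)) = 1.5340
1/(1 + e^{-1.5340}) = 0.8226

0.823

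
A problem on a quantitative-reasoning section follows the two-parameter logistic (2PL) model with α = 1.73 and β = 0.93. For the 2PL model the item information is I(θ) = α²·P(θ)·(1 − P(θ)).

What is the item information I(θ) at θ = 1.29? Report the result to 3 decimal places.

P = 1/(1+e^{-0.6228}) = 0.6509
P(1−P) = 0.6509 × 0.3491 = 0.2272
I = α² × P(1−P) = 1.73² × 0.2272 = 0.68011

0.680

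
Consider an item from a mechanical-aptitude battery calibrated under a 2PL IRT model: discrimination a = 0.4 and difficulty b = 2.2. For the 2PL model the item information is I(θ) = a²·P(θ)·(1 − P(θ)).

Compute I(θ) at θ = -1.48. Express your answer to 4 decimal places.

P = 1/(1+e^{1.4720}) = 0.1866
P(1−P) = 0.1866 × 0.8134 = 0.1518
I = a² × P(1−P) = 0.4² × 0.1518 = 0.02429

0.0243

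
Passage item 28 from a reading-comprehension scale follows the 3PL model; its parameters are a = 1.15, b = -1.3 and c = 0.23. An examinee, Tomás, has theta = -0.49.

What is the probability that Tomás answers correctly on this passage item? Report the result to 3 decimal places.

0.782

P(theta) = c + (1 − c) · 1 / (1 + exp(−a(theta − b)))
Exponent: 1.15 × (-0.49 − (-1.3)) = 0.9315
1/(1 + e^{-0.9315}) = 0.7174
P = 0.23 + 0.77 × 0.7174 = 0.7824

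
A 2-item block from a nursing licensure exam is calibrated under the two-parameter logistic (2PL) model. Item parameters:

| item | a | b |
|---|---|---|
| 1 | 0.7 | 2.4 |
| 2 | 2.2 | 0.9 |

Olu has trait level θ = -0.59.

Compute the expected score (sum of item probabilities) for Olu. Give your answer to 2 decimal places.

P(θ) = 1 / (1 + exp(−a(θ − b)))
P_1 = 1/(1+e^{2.0930}) = 0.1098
P_2 = 1/(1+e^{3.2780}) = 0.0363
E[score] = 0.1098 + 0.0363 = 0.1461

0.15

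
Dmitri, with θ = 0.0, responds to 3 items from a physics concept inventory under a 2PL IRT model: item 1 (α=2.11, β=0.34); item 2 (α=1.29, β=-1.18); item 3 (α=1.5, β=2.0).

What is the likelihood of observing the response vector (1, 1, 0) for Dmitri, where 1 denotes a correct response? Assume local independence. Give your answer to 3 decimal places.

0.256

P(θ) = 1 / (1 + exp(−α(θ − β)))
P_1 = 1/(1+e^{0.7174}) = 0.3280
P_2 = 1/(1+e^{-1.5222}) = 0.8209
P_3 = 1/(1+e^{3.0000}) = 0.0474
L = P_1 × P_2 × (1−P_3) = 0.3280 × 0.8209 × 0.9526 = 0.25645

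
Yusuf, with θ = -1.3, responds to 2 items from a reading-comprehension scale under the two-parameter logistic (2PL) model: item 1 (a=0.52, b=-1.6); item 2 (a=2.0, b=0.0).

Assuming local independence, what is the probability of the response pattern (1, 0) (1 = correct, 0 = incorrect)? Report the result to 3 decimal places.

P(θ) = 1 / (1 + exp(−a(θ − b)))
P_1 = 1/(1+e^{-0.1560}) = 0.5389
P_2 = 1/(1+e^{2.6000}) = 0.0691
L = P_1 × (1−P_2) = 0.5389 × 0.9309 = 0.50166

0.502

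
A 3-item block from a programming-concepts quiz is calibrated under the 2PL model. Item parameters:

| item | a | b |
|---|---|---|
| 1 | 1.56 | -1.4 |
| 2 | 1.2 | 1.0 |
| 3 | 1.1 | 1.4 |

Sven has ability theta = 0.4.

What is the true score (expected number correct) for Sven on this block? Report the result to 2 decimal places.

P(theta) = 1 / (1 + exp(−a(theta − b)))
P_1 = 1/(1+e^{-2.8080}) = 0.9431
P_2 = 1/(1+e^{0.7200}) = 0.3274
P_3 = 1/(1+e^{1.1000}) = 0.2497
E[score] = 0.9431 + 0.3274 + 0.2497 = 1.5202

1.52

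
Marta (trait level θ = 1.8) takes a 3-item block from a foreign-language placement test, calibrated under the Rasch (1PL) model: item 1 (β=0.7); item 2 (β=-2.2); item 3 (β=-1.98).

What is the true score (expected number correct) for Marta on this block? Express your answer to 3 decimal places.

2.710

P(θ) = 1 / (1 + exp(−(θ − β)))
P_1 = 1/(1+e^{-1.1000}) = 0.7503
P_2 = 1/(1+e^{-4.0000}) = 0.9820
P_3 = 1/(1+e^{-3.7800}) = 0.9777
E[score] = 0.7503 + 0.9820 + 0.9777 = 2.7100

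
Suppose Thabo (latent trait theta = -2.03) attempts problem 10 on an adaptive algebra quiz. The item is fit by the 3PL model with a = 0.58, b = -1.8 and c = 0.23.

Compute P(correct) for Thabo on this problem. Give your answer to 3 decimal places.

0.589

P(theta) = c + (1 − c) · 1 / (1 + exp(−a(theta − b)))
Exponent: 0.58 × (-2.03 − (-1.8)) = -0.1334
1/(1 + e^{0.1334}) = 0.4667
P = 0.23 + 0.77 × 0.4667 = 0.5894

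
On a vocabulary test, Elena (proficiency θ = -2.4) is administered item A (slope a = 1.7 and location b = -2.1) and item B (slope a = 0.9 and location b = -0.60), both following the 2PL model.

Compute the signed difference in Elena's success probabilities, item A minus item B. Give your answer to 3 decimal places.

P(θ) = 1 / (1 + exp(−a(θ − b)))
P_A = 0.3752
P_B = 0.1652
P_A − P_B = 0.2100

0.210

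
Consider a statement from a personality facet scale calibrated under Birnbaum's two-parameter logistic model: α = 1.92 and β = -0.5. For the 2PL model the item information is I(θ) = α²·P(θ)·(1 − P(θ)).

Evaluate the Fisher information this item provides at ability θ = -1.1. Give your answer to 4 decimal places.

P = 1/(1+e^{1.1520}) = 0.2401
P(1−P) = 0.2401 × 0.7599 = 0.1825
I = α² × P(1−P) = 1.92² × 0.1825 = 0.67264

0.6726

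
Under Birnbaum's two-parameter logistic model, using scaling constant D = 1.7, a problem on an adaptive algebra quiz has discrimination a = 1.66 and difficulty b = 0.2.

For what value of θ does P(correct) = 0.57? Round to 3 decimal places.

0.300

P(θ) = 1 / (1 + exp(−D·a(θ − b)))
logit = ln(0.5700/0.4300) = 0.2819
θ = b + logit/(1.7·a) = 0.2 + 0.2819/2.8220 = 0.2999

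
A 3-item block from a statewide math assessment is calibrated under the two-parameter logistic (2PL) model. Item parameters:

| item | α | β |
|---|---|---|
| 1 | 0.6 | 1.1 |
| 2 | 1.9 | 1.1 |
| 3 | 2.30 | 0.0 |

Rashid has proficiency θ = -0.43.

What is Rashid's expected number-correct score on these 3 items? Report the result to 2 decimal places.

0.61

P(θ) = 1 / (1 + exp(−α(θ − β)))
P_1 = 1/(1+e^{0.9180}) = 0.2854
P_2 = 1/(1+e^{2.9070}) = 0.0518
P_3 = 1/(1+e^{0.9890}) = 0.2711
E[score] = 0.2854 + 0.0518 + 0.2711 = 0.6083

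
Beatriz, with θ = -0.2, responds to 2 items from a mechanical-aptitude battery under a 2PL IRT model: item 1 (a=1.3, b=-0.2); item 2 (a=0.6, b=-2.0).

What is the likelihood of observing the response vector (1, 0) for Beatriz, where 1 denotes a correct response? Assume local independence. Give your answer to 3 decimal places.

P(θ) = 1 / (1 + exp(−a(θ − b)))
P_1 = 1/(1+e^{0.0000}) = 0.5000
P_2 = 1/(1+e^{-1.0800}) = 0.7465
L = P_1 × (1−P_2) = 0.5000 × 0.2535 = 0.12675

0.127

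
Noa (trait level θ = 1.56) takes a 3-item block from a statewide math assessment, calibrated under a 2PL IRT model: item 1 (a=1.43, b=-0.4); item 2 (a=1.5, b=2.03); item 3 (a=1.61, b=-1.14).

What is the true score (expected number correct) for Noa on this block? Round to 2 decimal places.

2.26

P(θ) = 1 / (1 + exp(−a(θ − b)))
P_1 = 1/(1+e^{-2.8028}) = 0.9428
P_2 = 1/(1+e^{0.7050}) = 0.3307
P_3 = 1/(1+e^{-4.3470}) = 0.9872
E[score] = 0.9428 + 0.3307 + 0.9872 = 2.2608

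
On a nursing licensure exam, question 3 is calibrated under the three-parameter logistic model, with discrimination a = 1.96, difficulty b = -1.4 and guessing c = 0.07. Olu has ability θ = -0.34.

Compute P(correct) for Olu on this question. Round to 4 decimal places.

0.8965

P(θ) = c + (1 − c) · 1 / (1 + exp(−a(θ − b)))
Exponent: 1.96 × (-0.34 − (-1.4)) = 2.0776
1/(1 + e^{-2.0776}) = 0.8887
P = 0.07 + 0.93 × 0.8887 = 0.8965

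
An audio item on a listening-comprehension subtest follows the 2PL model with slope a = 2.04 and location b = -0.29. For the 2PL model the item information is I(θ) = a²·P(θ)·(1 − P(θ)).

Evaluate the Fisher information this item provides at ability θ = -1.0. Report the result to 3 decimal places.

0.641

P = 1/(1+e^{1.4484}) = 0.1902
P(1−P) = 0.1902 × 0.8098 = 0.1541
I = a² × P(1−P) = 2.04² × 0.1541 = 0.64111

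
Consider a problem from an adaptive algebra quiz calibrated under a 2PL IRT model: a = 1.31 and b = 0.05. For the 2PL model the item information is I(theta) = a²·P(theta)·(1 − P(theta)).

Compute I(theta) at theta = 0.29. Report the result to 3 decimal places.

0.419

P = 1/(1+e^{-0.3144}) = 0.5780
P(1−P) = 0.5780 × 0.4220 = 0.2439
I = a² × P(1−P) = 1.31² × 0.2439 = 0.41860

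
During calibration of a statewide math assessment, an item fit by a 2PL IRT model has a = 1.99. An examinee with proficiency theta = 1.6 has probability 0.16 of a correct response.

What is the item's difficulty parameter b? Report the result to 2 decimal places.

2.43

P(theta) = 1 / (1 + exp(−a(theta − b)))
logit(0.16) = ln(0.16/0.84) = -1.6582
b = theta − logit/(a) = 1.6 − (-1.6582)/1.9900 = 2.4333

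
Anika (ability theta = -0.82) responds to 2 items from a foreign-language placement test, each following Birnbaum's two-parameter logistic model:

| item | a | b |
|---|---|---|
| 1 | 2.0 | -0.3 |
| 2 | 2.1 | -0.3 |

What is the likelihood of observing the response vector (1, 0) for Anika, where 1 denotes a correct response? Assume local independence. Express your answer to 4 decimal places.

0.1955

P(theta) = 1 / (1 + exp(−a(theta − b)))
P_1 = 1/(1+e^{1.0400}) = 0.2611
P_2 = 1/(1+e^{1.0920}) = 0.2512
L = P_1 × (1−P_2) = 0.2611 × 0.7488 = 0.19554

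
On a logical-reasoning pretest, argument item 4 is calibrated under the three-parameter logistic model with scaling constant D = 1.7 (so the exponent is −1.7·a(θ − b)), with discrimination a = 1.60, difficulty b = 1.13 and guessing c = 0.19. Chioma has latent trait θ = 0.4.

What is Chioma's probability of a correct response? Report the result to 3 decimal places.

0.288

P(θ) = c + (1 − c) · 1 / (1 + exp(−D·a(θ − b)))
Exponent: 1.7 × 1.60 × (0.4 − 1.13) = -1.9856
1/(1 + e^{1.9856}) = 0.1207
P = 0.19 + 0.81 × 0.1207 = 0.2878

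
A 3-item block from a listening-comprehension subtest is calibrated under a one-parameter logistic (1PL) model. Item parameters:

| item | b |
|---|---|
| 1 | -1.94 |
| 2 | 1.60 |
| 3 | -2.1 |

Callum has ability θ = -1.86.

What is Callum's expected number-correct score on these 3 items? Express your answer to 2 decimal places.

1.11

P(θ) = 1 / (1 + exp(−(θ − b)))
P_1 = 1/(1+e^{-0.0800}) = 0.5200
P_2 = 1/(1+e^{3.4600}) = 0.0305
P_3 = 1/(1+e^{-0.2400}) = 0.5597
E[score] = 0.5200 + 0.0305 + 0.5597 = 1.1102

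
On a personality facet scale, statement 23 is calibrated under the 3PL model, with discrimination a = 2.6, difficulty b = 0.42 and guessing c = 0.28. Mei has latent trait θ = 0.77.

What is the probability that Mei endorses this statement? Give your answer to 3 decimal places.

0.793

P(θ) = c + (1 − c) · 1 / (1 + exp(−a(θ − b)))
Exponent: 2.6 × (0.77 − 0.42) = 0.9100
1/(1 + e^{-0.9100}) = 0.7130
P = 0.28 + 0.72 × 0.7130 = 0.7934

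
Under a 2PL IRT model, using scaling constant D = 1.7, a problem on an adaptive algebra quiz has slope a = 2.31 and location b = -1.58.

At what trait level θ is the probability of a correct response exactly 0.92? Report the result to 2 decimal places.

P(θ) = 1 / (1 + exp(−D·a(θ − b)))
logit = ln(0.9200/0.0800) = 2.4423
θ = b + logit/(1.7·a) = -1.58 + 2.4423/3.9270 = -0.9581

-0.96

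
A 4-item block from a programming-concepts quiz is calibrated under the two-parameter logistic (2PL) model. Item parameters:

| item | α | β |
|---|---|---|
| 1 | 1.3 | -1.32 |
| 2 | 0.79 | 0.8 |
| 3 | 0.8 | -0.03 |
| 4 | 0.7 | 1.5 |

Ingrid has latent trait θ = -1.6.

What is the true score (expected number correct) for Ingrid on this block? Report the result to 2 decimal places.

0.86

P(θ) = 1 / (1 + exp(−α(θ − β)))
P_1 = 1/(1+e^{0.3640}) = 0.4100
P_2 = 1/(1+e^{1.8960}) = 0.1306
P_3 = 1/(1+e^{1.2560}) = 0.2217
P_4 = 1/(1+e^{2.1700}) = 0.1025
E[score] = 0.4100 + 0.1306 + 0.2217 + 0.1025 = 0.8647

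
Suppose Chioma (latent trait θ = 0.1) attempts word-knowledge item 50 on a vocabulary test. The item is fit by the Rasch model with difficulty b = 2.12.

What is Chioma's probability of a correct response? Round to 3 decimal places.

0.117

P(θ) = 1 / (1 + exp(−(θ − b)))
Exponent: (0.1 − 2.12) = -2.0200
1/(1 + e^{2.0200}) = 0.1171
P = 0.1171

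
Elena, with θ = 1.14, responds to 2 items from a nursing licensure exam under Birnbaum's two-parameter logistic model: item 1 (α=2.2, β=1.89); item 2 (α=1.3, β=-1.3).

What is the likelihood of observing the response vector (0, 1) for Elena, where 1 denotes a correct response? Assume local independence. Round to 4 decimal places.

0.8051

P(θ) = 1 / (1 + exp(−α(θ − β)))
P_1 = 1/(1+e^{1.6500}) = 0.1611
P_2 = 1/(1+e^{-3.1720}) = 0.9598
L = (1−P_1) × P_2 = 0.8389 × 0.9598 = 0.80514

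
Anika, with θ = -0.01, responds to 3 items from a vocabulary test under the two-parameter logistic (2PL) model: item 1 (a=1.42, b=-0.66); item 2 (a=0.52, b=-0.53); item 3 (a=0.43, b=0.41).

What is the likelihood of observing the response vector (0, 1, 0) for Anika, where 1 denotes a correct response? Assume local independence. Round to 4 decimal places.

P(θ) = 1 / (1 + exp(−a(θ − b)))
P_1 = 1/(1+e^{-0.9230}) = 0.7157
P_2 = 1/(1+e^{-0.2704}) = 0.5672
P_3 = 1/(1+e^{0.1806}) = 0.4550
L = (1−P_1) × P_2 × (1−P_3) = 0.2843 × 0.5672 × 0.5450 = 0.08790

0.0879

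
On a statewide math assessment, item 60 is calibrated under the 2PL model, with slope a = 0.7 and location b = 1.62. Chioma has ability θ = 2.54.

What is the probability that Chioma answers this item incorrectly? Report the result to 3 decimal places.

P(θ) = 1 / (1 + exp(−a(θ − b)))
Exponent: 0.7 × (2.54 − 1.62) = 0.6440
1/(1 + e^{-0.6440}) = 0.6557
P(incorrect) = 1 − 0.6557 = 0.3443

0.344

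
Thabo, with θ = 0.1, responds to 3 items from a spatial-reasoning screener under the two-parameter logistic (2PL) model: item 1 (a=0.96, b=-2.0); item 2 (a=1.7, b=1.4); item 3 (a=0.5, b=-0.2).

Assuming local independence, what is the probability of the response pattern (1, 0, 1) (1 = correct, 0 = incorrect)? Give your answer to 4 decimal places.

0.4274

P(θ) = 1 / (1 + exp(−a(θ − b)))
P_1 = 1/(1+e^{-2.0160}) = 0.8825
P_2 = 1/(1+e^{2.2100}) = 0.0989
P_3 = 1/(1+e^{-0.1500}) = 0.5374
L = P_1 × (1−P_2) × P_3 = 0.8825 × 0.9011 × 0.5374 = 0.42738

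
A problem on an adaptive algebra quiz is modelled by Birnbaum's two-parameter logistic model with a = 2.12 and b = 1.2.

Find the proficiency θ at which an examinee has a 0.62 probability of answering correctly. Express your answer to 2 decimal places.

1.43

P(θ) = 1 / (1 + exp(−a(θ − b)))
logit = ln(0.6200/0.3800) = 0.4895
θ = b + logit/(a) = 1.2 + 0.4895/2.1200 = 1.4309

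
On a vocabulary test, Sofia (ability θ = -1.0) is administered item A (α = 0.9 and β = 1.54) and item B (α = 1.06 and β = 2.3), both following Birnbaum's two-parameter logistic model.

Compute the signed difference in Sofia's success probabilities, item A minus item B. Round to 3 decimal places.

P(θ) = 1 / (1 + exp(−α(θ − β)))
P_A = 0.0923
P_B = 0.0294
P_A − P_B = 0.0629

0.063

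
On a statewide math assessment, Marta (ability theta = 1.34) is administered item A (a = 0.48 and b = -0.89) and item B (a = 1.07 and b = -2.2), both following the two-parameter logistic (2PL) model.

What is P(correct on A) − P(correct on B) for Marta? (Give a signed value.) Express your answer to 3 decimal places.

P(theta) = 1 / (1 + exp(−a(theta − b)))
P_A = 0.7447
P_B = 0.9779
P_A − P_B = -0.2332

-0.233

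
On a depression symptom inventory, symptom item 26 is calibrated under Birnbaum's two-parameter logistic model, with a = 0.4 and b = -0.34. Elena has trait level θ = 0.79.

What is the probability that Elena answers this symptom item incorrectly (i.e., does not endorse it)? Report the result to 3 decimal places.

0.389

P(θ) = 1 / (1 + exp(−a(θ − b)))
Exponent: 0.4 × (0.79 − (-0.34)) = 0.4520
1/(1 + e^{-0.4520}) = 0.6111
P(incorrect) = 1 − 0.6111 = 0.3889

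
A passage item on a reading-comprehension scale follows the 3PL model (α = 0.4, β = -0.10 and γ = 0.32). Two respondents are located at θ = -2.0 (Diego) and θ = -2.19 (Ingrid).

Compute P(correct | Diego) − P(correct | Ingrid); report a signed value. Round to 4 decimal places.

P(θ) = γ + (1 − γ) · 1 / (1 + exp(−α(θ − β)))
P(Diego) = 0.5367  [exponent -0.7600]
P(Ingrid) = 0.5256  [exponent -0.8360]
Difference = 0.5367 − 0.5256 = 0.0111

0.0111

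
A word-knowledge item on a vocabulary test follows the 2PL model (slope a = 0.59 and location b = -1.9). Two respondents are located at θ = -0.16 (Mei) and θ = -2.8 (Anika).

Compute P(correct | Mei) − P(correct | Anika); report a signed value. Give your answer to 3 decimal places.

0.366

P(θ) = 1 / (1 + exp(−a(θ − b)))
P(Mei) = 0.7363  [exponent 1.0266]
P(Anika) = 0.3703  [exponent -0.5310]
Difference = 0.7363 − 0.3703 = 0.3660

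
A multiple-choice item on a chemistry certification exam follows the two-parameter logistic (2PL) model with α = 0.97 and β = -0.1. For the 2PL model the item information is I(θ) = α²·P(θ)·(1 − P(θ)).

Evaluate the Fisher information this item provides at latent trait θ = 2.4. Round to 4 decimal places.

P = 1/(1+e^{-2.4250}) = 0.9187
P(1−P) = 0.9187 × 0.0813 = 0.0747
I = α² × P(1−P) = 0.97² × 0.0747 = 0.07027

0.0703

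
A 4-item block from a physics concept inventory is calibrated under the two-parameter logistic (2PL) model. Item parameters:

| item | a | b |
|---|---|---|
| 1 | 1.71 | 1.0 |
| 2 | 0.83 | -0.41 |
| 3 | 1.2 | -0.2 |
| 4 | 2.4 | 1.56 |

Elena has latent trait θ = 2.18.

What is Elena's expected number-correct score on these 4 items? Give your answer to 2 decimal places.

3.54

P(θ) = 1 / (1 + exp(−a(θ − b)))
P_1 = 1/(1+e^{-2.0178}) = 0.8827
P_2 = 1/(1+e^{-2.1497}) = 0.8956
P_3 = 1/(1+e^{-2.8560}) = 0.9456
P_4 = 1/(1+e^{-1.4880}) = 0.8158
E[score] = 0.8827 + 0.8956 + 0.9456 + 0.8158 = 3.5397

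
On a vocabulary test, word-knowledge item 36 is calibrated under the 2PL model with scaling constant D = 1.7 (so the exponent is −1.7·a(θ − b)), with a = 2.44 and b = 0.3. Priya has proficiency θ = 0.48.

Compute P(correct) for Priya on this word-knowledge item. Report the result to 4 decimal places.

0.6784

P(θ) = 1 / (1 + exp(−D·a(θ − b)))
Exponent: 1.7 × 2.44 × (0.48 − 0.3) = 0.7466
1/(1 + e^{-0.7466}) = 0.6784
P = 0.6784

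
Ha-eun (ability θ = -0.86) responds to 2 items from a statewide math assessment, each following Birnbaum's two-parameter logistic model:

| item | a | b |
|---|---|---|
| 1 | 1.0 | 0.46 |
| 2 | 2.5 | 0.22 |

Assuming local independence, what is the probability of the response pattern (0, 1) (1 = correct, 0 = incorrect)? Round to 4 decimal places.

P(θ) = 1 / (1 + exp(−a(θ − b)))
P_1 = 1/(1+e^{1.3200}) = 0.2108
P_2 = 1/(1+e^{2.7000}) = 0.0630
L = (1−P_1) × P_2 = 0.7892 × 0.0630 = 0.04970

0.0497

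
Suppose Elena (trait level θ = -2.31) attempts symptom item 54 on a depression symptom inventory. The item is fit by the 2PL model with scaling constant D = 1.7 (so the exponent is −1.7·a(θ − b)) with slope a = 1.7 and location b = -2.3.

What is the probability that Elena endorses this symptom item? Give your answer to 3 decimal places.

0.493

P(θ) = 1 / (1 + exp(−D·a(θ − b)))
Exponent: 1.7 × 1.7 × (-2.31 − (-2.3)) = -0.0289
1/(1 + e^{0.0289}) = 0.4928
P = 0.4928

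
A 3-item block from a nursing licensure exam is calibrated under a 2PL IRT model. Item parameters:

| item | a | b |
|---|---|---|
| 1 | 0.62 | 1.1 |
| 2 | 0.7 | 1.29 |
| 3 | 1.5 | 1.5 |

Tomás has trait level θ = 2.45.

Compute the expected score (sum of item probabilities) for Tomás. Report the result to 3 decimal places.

2.196

P(θ) = 1 / (1 + exp(−a(θ − b)))
P_1 = 1/(1+e^{-0.8370}) = 0.6978
P_2 = 1/(1+e^{-0.8120}) = 0.6925
P_3 = 1/(1+e^{-1.4250}) = 0.8061
E[score] = 0.6978 + 0.6925 + 0.8061 = 2.1965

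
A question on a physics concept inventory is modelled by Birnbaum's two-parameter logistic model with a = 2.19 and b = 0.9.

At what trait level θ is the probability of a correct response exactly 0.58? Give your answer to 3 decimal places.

P(θ) = 1 / (1 + exp(−a(θ − b)))
logit = ln(0.5800/0.4200) = 0.3228
θ = b + logit/(a) = 0.9 + 0.3228/2.1900 = 1.0474

1.047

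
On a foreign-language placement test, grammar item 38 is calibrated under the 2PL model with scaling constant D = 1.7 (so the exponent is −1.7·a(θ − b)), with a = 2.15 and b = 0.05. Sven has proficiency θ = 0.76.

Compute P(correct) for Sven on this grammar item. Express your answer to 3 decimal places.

P(θ) = 1 / (1 + exp(−D·a(θ − b)))
Exponent: 1.7 × 2.15 × (0.76 − 0.05) = 2.5950
1/(1 + e^{-2.5950}) = 0.9305
P = 0.9305

0.931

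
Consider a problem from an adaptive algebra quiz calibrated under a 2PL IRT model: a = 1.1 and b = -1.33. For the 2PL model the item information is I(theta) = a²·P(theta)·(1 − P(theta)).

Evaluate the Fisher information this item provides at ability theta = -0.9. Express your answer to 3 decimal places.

0.286

P = 1/(1+e^{-0.4730}) = 0.6161
P(1−P) = 0.6161 × 0.3839 = 0.2365
I = a² × P(1−P) = 1.1² × 0.2365 = 0.28619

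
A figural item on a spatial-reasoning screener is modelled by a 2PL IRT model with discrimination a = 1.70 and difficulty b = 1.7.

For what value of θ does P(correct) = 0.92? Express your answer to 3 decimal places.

P(θ) = 1 / (1 + exp(−a(θ − b)))
logit = ln(0.9200/0.0800) = 2.4423
θ = b + logit/(a) = 1.7 + 2.4423/1.7000 = 3.1367

3.137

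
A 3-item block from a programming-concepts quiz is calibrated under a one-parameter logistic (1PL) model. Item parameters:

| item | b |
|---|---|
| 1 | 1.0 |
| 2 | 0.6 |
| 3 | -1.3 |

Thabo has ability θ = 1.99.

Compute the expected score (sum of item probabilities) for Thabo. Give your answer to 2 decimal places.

2.49

P(θ) = 1 / (1 + exp(−(θ − b)))
P_1 = 1/(1+e^{-0.9900}) = 0.7291
P_2 = 1/(1+e^{-1.3900}) = 0.8006
P_3 = 1/(1+e^{-3.2900}) = 0.9641
E[score] = 0.7291 + 0.8006 + 0.9641 = 2.4938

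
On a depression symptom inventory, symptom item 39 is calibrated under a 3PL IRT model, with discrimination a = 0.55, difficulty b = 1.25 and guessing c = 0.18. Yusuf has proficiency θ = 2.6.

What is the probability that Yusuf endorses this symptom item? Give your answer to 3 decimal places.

0.736

P(θ) = c + (1 − c) · 1 / (1 + exp(−a(θ − b)))
Exponent: 0.55 × (2.6 − 1.25) = 0.7425
1/(1 + e^{-0.7425}) = 0.6775
P = 0.18 + 0.82 × 0.6775 = 0.7356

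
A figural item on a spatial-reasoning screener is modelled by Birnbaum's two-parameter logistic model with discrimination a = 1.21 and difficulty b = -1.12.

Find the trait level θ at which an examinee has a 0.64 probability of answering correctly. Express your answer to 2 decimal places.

-0.64

P(θ) = 1 / (1 + exp(−a(θ − b)))
logit = ln(0.6400/0.3600) = 0.5754
θ = b + logit/(a) = -1.12 + 0.5754/1.2100 = -0.6445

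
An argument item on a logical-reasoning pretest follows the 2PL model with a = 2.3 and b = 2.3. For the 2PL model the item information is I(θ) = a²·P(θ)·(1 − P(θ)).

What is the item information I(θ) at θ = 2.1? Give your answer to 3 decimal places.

P = 1/(1+e^{0.4600}) = 0.3870
P(1−P) = 0.3870 × 0.6130 = 0.2372
I = a² × P(1−P) = 2.3² × 0.2372 = 1.25494

1.255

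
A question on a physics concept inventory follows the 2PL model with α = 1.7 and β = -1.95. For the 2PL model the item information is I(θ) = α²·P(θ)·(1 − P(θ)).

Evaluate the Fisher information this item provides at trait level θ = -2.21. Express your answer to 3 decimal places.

0.688

P = 1/(1+e^{0.4420}) = 0.3913
P(1−P) = 0.3913 × 0.6087 = 0.2382
I = α² × P(1−P) = 1.7² × 0.2382 = 0.68833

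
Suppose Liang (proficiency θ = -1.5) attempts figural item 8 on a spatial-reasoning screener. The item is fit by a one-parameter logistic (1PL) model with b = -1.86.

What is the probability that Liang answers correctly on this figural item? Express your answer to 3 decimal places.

P(θ) = 1 / (1 + exp(−(θ − b)))
Exponent: (-1.5 − (-1.86)) = 0.3600
1/(1 + e^{-0.3600}) = 0.5890
P = 0.5890

0.589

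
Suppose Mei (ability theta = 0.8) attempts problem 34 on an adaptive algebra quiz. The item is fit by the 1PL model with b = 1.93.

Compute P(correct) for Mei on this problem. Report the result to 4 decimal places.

0.2442

P(theta) = 1 / (1 + exp(−(theta − b)))
Exponent: (0.8 − 1.93) = -1.1300
1/(1 + e^{1.1300}) = 0.2442
P = 0.2442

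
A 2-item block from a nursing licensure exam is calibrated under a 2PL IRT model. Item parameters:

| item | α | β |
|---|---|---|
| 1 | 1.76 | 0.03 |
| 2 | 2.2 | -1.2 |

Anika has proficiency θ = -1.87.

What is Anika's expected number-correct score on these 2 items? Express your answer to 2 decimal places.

0.22

P(θ) = 1 / (1 + exp(−α(θ − β)))
P_1 = 1/(1+e^{3.3440}) = 0.0341
P_2 = 1/(1+e^{1.4740}) = 0.1863
E[score] = 0.0341 + 0.1863 = 0.2204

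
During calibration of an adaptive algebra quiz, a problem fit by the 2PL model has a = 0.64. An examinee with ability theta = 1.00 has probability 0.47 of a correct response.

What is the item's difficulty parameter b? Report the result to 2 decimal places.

P(theta) = 1 / (1 + exp(−a(theta − b)))
logit(0.47) = ln(0.47/0.53) = -0.1201
b = theta − logit/(a) = 1.00 − (-0.1201)/0.6400 = 1.1877

1.19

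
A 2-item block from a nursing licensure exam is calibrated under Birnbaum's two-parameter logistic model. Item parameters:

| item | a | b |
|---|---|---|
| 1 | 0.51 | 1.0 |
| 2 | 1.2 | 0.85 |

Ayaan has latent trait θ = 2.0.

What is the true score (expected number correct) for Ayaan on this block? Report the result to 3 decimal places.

P(θ) = 1 / (1 + exp(−a(θ − b)))
P_1 = 1/(1+e^{-0.5100}) = 0.6248
P_2 = 1/(1+e^{-1.3800}) = 0.7990
E[score] = 0.6248 + 0.7990 = 1.4238

1.424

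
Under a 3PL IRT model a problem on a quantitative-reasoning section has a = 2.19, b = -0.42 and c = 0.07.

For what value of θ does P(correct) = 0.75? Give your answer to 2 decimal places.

0.04

P(θ) = c + (1 − c) · 1 / (1 + exp(−a(θ − b)))
Remove guessing floor: (0.75 − 0.07)/(1 − 0.07) = 0.7312
logit = ln(0.7312/0.2688) = 1.0006
θ = b + logit/(a) = -0.42 + 1.0006/2.1900 = 0.0369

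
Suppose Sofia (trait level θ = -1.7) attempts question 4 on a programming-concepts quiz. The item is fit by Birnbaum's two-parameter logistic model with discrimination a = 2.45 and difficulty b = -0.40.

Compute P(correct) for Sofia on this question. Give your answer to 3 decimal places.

0.040

P(θ) = 1 / (1 + exp(−a(θ − b)))
Exponent: 2.45 × (-1.7 − (-0.40)) = -3.1850
1/(1 + e^{3.1850}) = 0.0397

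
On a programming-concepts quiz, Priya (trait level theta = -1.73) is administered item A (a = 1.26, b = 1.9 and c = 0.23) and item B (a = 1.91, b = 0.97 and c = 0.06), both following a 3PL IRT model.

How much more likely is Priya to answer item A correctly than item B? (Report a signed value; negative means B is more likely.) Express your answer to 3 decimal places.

0.172

P(theta) = c + (1 − c) · 1 / (1 + exp(−a(theta − b)))
P_A = 0.2379
P_B = 0.0654
P_A − P_B = 0.1725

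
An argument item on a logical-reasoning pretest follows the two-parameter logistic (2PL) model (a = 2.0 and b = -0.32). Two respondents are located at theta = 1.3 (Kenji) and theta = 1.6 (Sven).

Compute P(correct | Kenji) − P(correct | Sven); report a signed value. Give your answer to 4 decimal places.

P(theta) = 1 / (1 + exp(−a(theta − b)))
P(Kenji) = 0.9623  [exponent 3.2400]
P(Sven) = 0.9790  [exponent 3.8400]
Difference = 0.9623 − 0.9790 = -0.0166

-0.0166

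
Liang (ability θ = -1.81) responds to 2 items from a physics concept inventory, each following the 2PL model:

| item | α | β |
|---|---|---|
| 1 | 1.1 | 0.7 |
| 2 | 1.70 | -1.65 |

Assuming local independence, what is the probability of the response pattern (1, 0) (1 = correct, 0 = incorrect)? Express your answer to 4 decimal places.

0.0338

P(θ) = 1 / (1 + exp(−α(θ − β)))
P_1 = 1/(1+e^{2.7610}) = 0.0595
P_2 = 1/(1+e^{0.2720}) = 0.4324
L = P_1 × (1−P_2) = 0.0595 × 0.5676 = 0.03375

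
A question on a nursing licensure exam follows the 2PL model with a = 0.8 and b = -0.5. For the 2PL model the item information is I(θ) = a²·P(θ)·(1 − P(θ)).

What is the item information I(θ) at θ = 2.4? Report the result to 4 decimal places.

P = 1/(1+e^{-2.3200}) = 0.9105
P(1−P) = 0.9105 × 0.0895 = 0.0815
I = a² × P(1−P) = 0.8² × 0.0815 = 0.05214

0.0521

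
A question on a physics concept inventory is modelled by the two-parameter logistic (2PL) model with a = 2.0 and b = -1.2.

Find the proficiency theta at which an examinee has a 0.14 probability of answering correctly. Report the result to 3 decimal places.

-2.108

P(theta) = 1 / (1 + exp(−a(theta − b)))
logit = ln(0.1400/0.8600) = -1.8153
theta = b + logit/(a) = -1.2 + (-1.8153)/2.0000 = -2.1076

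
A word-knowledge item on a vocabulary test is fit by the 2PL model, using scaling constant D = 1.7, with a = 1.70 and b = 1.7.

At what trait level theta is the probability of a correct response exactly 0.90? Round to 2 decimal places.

P(theta) = 1 / (1 + exp(−D·a(theta − b)))
logit = ln(0.9000/0.1000) = 2.1972
theta = b + logit/(1.7·a) = 1.7 + 2.1972/2.8900 = 2.4603

2.46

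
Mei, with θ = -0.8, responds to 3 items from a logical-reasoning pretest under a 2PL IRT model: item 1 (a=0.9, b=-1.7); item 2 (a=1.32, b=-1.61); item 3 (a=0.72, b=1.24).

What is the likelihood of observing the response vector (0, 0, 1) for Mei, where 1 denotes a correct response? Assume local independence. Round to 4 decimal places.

0.0147

P(θ) = 1 / (1 + exp(−a(θ − b)))
P_1 = 1/(1+e^{-0.8100}) = 0.6921
P_2 = 1/(1+e^{-1.0692}) = 0.7444
P_3 = 1/(1+e^{1.4688}) = 0.1871
L = (1−P_1) × (1−P_2) × P_3 = 0.3079 × 0.2556 × 0.1871 = 0.01472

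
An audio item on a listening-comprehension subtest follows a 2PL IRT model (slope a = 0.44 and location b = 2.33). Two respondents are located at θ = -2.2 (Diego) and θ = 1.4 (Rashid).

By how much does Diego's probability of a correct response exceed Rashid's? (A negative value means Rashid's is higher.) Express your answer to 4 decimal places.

P(θ) = 1 / (1 + exp(−a(θ − b)))
P(Diego) = 0.1199  [exponent -1.9932]
P(Rashid) = 0.3991  [exponent -0.4092]
Difference = 0.1199 − 0.3991 = -0.2792

-0.2792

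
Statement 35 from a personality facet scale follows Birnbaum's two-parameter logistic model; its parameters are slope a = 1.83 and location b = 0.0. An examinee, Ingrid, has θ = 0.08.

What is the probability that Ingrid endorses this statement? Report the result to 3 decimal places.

P(θ) = 1 / (1 + exp(−a(θ − b)))
Exponent: 1.83 × (0.08 − 0.0) = 0.1464
1/(1 + e^{-0.1464}) = 0.5365

0.537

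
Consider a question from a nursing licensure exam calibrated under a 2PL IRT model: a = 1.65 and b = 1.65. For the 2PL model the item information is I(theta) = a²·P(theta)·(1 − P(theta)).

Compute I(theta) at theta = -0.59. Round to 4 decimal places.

P = 1/(1+e^{3.6960}) = 0.0242
P(1−P) = 0.0242 × 0.9758 = 0.0236
I = a² × P(1−P) = 1.65² × 0.0236 = 0.06435

0.0643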